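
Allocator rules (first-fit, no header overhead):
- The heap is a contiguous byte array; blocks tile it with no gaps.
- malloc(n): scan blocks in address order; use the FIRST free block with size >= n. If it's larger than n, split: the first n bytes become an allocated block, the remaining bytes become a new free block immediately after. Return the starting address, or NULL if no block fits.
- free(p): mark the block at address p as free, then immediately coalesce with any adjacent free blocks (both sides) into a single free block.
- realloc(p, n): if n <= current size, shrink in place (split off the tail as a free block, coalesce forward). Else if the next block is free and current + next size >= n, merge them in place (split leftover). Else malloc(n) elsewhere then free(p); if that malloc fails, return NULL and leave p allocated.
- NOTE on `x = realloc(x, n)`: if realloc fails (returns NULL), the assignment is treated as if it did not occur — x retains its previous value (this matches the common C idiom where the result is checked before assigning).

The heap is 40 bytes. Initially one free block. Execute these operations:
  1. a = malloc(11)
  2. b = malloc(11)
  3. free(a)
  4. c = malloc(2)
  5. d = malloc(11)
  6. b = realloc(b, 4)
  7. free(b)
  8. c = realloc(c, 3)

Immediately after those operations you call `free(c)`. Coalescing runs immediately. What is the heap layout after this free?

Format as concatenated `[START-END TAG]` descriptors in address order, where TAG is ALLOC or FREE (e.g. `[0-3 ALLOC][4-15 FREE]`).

Answer: [0-21 FREE][22-32 ALLOC][33-39 FREE]

Derivation:
Op 1: a = malloc(11) -> a = 0; heap: [0-10 ALLOC][11-39 FREE]
Op 2: b = malloc(11) -> b = 11; heap: [0-10 ALLOC][11-21 ALLOC][22-39 FREE]
Op 3: free(a) -> (freed a); heap: [0-10 FREE][11-21 ALLOC][22-39 FREE]
Op 4: c = malloc(2) -> c = 0; heap: [0-1 ALLOC][2-10 FREE][11-21 ALLOC][22-39 FREE]
Op 5: d = malloc(11) -> d = 22; heap: [0-1 ALLOC][2-10 FREE][11-21 ALLOC][22-32 ALLOC][33-39 FREE]
Op 6: b = realloc(b, 4) -> b = 11; heap: [0-1 ALLOC][2-10 FREE][11-14 ALLOC][15-21 FREE][22-32 ALLOC][33-39 FREE]
Op 7: free(b) -> (freed b); heap: [0-1 ALLOC][2-21 FREE][22-32 ALLOC][33-39 FREE]
Op 8: c = realloc(c, 3) -> c = 0; heap: [0-2 ALLOC][3-21 FREE][22-32 ALLOC][33-39 FREE]
free(c): c = 0 -> block [0-2 ALLOC]; mark free, coalesce with adjacent free neighbors -> [0-21 FREE][22-32 ALLOC][33-39 FREE]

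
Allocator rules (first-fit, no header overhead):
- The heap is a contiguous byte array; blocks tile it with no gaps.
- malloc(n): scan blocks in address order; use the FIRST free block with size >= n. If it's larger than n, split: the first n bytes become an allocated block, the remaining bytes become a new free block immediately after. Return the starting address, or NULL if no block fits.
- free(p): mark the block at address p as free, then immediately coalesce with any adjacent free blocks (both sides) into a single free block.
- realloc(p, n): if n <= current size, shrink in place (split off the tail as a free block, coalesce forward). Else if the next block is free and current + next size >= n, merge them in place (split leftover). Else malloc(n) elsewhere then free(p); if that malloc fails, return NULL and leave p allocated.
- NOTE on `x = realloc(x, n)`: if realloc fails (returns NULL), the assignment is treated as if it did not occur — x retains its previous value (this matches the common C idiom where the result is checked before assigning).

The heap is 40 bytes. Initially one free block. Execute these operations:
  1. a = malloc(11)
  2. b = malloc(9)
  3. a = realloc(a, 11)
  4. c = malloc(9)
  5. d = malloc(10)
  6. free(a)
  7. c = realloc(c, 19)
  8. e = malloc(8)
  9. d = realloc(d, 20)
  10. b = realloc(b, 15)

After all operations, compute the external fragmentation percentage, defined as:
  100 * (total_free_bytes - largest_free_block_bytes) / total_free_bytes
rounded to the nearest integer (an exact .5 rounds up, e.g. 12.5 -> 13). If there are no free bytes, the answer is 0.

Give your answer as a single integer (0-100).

Op 1: a = malloc(11) -> a = 0; heap: [0-10 ALLOC][11-39 FREE]
Op 2: b = malloc(9) -> b = 11; heap: [0-10 ALLOC][11-19 ALLOC][20-39 FREE]
Op 3: a = realloc(a, 11) -> a = 0; heap: [0-10 ALLOC][11-19 ALLOC][20-39 FREE]
Op 4: c = malloc(9) -> c = 20; heap: [0-10 ALLOC][11-19 ALLOC][20-28 ALLOC][29-39 FREE]
Op 5: d = malloc(10) -> d = 29; heap: [0-10 ALLOC][11-19 ALLOC][20-28 ALLOC][29-38 ALLOC][39-39 FREE]
Op 6: free(a) -> (freed a); heap: [0-10 FREE][11-19 ALLOC][20-28 ALLOC][29-38 ALLOC][39-39 FREE]
Op 7: c = realloc(c, 19) -> NULL (c unchanged); heap: [0-10 FREE][11-19 ALLOC][20-28 ALLOC][29-38 ALLOC][39-39 FREE]
Op 8: e = malloc(8) -> e = 0; heap: [0-7 ALLOC][8-10 FREE][11-19 ALLOC][20-28 ALLOC][29-38 ALLOC][39-39 FREE]
Op 9: d = realloc(d, 20) -> NULL (d unchanged); heap: [0-7 ALLOC][8-10 FREE][11-19 ALLOC][20-28 ALLOC][29-38 ALLOC][39-39 FREE]
Op 10: b = realloc(b, 15) -> NULL (b unchanged); heap: [0-7 ALLOC][8-10 FREE][11-19 ALLOC][20-28 ALLOC][29-38 ALLOC][39-39 FREE]
Free blocks: [3 1] total_free=4 largest=3 -> 100*(4-3)/4 = 100/4 = 25

Answer: 25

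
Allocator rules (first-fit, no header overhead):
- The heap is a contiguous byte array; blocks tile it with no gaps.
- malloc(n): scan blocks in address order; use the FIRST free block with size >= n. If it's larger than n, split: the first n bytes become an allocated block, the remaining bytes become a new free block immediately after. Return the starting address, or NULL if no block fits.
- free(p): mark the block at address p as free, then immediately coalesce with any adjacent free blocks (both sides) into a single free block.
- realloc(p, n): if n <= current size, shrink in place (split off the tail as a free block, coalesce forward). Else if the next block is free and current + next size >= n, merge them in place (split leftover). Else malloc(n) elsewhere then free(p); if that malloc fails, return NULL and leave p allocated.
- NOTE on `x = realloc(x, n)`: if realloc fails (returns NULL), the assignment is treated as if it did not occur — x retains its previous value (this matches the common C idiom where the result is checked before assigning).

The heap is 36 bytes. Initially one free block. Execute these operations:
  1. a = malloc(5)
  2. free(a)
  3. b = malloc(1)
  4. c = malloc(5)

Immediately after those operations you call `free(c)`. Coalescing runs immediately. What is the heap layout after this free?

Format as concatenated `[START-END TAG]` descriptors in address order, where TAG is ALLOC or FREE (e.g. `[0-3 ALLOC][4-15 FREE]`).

Answer: [0-0 ALLOC][1-35 FREE]

Derivation:
Op 1: a = malloc(5) -> a = 0; heap: [0-4 ALLOC][5-35 FREE]
Op 2: free(a) -> (freed a); heap: [0-35 FREE]
Op 3: b = malloc(1) -> b = 0; heap: [0-0 ALLOC][1-35 FREE]
Op 4: c = malloc(5) -> c = 1; heap: [0-0 ALLOC][1-5 ALLOC][6-35 FREE]
free(c): c = 1 -> block [1-5 ALLOC]; mark free, coalesce with adjacent free neighbors -> [0-0 ALLOC][1-35 FREE]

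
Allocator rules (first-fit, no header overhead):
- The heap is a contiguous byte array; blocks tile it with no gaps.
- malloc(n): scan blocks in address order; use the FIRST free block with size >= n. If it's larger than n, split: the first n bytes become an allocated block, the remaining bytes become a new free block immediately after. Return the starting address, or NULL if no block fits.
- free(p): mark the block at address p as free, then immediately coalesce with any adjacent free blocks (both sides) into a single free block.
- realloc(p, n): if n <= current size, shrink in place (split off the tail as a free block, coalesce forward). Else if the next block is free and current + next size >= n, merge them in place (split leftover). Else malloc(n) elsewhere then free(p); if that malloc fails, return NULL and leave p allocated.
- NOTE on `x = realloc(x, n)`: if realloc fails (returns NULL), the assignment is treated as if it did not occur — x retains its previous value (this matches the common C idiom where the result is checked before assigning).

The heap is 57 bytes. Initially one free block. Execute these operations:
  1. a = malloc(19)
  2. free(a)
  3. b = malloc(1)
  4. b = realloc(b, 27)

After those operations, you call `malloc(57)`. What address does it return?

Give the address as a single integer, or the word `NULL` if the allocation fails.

Op 1: a = malloc(19) -> a = 0; heap: [0-18 ALLOC][19-56 FREE]
Op 2: free(a) -> (freed a); heap: [0-56 FREE]
Op 3: b = malloc(1) -> b = 0; heap: [0-0 ALLOC][1-56 FREE]
Op 4: b = realloc(b, 27) -> b = 0; heap: [0-26 ALLOC][27-56 FREE]
malloc(57): first-fit scan over [0-26 ALLOC][27-56 FREE] -> NULL

Answer: NULL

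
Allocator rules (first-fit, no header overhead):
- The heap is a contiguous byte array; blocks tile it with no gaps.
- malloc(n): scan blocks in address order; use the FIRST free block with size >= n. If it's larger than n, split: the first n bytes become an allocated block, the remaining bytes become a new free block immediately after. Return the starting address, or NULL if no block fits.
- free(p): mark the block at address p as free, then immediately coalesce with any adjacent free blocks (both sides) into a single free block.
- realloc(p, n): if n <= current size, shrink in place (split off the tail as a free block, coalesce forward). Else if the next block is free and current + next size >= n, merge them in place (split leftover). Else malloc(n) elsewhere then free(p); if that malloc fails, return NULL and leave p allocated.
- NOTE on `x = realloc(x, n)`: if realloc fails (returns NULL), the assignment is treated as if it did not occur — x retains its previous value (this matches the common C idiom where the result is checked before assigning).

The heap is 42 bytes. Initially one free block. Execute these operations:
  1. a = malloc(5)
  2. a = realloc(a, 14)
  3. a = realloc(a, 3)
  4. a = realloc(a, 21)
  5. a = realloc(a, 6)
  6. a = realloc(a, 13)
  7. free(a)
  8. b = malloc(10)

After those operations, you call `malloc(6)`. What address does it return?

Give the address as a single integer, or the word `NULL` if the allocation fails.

Op 1: a = malloc(5) -> a = 0; heap: [0-4 ALLOC][5-41 FREE]
Op 2: a = realloc(a, 14) -> a = 0; heap: [0-13 ALLOC][14-41 FREE]
Op 3: a = realloc(a, 3) -> a = 0; heap: [0-2 ALLOC][3-41 FREE]
Op 4: a = realloc(a, 21) -> a = 0; heap: [0-20 ALLOC][21-41 FREE]
Op 5: a = realloc(a, 6) -> a = 0; heap: [0-5 ALLOC][6-41 FREE]
Op 6: a = realloc(a, 13) -> a = 0; heap: [0-12 ALLOC][13-41 FREE]
Op 7: free(a) -> (freed a); heap: [0-41 FREE]
Op 8: b = malloc(10) -> b = 0; heap: [0-9 ALLOC][10-41 FREE]
malloc(6): first-fit scan over [0-9 ALLOC][10-41 FREE] -> 10

Answer: 10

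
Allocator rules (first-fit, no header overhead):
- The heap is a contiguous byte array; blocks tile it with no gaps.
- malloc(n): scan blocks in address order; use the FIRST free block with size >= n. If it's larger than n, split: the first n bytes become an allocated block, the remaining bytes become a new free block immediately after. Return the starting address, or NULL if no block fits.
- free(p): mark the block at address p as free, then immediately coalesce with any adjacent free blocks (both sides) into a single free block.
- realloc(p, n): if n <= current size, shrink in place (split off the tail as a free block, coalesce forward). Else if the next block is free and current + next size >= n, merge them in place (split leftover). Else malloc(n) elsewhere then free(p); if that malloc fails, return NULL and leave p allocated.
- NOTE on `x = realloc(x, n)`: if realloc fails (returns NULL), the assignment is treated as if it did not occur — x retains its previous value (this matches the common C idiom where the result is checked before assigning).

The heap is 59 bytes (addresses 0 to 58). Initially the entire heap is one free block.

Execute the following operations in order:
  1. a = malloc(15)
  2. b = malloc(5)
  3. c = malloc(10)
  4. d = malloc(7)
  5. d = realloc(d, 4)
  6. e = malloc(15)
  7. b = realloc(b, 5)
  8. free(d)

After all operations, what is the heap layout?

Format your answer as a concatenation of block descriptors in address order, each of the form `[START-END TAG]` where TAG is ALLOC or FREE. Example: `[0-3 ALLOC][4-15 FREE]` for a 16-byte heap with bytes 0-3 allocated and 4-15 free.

Op 1: a = malloc(15) -> a = 0; heap: [0-14 ALLOC][15-58 FREE]
Op 2: b = malloc(5) -> b = 15; heap: [0-14 ALLOC][15-19 ALLOC][20-58 FREE]
Op 3: c = malloc(10) -> c = 20; heap: [0-14 ALLOC][15-19 ALLOC][20-29 ALLOC][30-58 FREE]
Op 4: d = malloc(7) -> d = 30; heap: [0-14 ALLOC][15-19 ALLOC][20-29 ALLOC][30-36 ALLOC][37-58 FREE]
Op 5: d = realloc(d, 4) -> d = 30; heap: [0-14 ALLOC][15-19 ALLOC][20-29 ALLOC][30-33 ALLOC][34-58 FREE]
Op 6: e = malloc(15) -> e = 34; heap: [0-14 ALLOC][15-19 ALLOC][20-29 ALLOC][30-33 ALLOC][34-48 ALLOC][49-58 FREE]
Op 7: b = realloc(b, 5) -> b = 15; heap: [0-14 ALLOC][15-19 ALLOC][20-29 ALLOC][30-33 ALLOC][34-48 ALLOC][49-58 FREE]
Op 8: free(d) -> (freed d); heap: [0-14 ALLOC][15-19 ALLOC][20-29 ALLOC][30-33 FREE][34-48 ALLOC][49-58 FREE]

Answer: [0-14 ALLOC][15-19 ALLOC][20-29 ALLOC][30-33 FREE][34-48 ALLOC][49-58 FREE]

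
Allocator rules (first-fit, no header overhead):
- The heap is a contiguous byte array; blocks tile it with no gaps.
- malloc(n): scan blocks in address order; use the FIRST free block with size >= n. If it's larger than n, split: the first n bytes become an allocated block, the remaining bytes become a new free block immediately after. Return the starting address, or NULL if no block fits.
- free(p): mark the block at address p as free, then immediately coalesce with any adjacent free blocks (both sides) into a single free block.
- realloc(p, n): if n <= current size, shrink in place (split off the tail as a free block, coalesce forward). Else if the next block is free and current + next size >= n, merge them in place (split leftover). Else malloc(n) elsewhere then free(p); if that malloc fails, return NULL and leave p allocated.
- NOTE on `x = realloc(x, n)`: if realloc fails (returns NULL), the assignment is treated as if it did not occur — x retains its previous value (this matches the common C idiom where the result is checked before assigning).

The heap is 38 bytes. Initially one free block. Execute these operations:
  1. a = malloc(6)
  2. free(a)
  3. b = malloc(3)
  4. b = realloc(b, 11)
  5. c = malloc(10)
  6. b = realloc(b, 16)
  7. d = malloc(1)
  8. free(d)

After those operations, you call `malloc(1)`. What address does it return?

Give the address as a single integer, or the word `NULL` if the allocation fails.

Answer: 0

Derivation:
Op 1: a = malloc(6) -> a = 0; heap: [0-5 ALLOC][6-37 FREE]
Op 2: free(a) -> (freed a); heap: [0-37 FREE]
Op 3: b = malloc(3) -> b = 0; heap: [0-2 ALLOC][3-37 FREE]
Op 4: b = realloc(b, 11) -> b = 0; heap: [0-10 ALLOC][11-37 FREE]
Op 5: c = malloc(10) -> c = 11; heap: [0-10 ALLOC][11-20 ALLOC][21-37 FREE]
Op 6: b = realloc(b, 16) -> b = 21; heap: [0-10 FREE][11-20 ALLOC][21-36 ALLOC][37-37 FREE]
Op 7: d = malloc(1) -> d = 0; heap: [0-0 ALLOC][1-10 FREE][11-20 ALLOC][21-36 ALLOC][37-37 FREE]
Op 8: free(d) -> (freed d); heap: [0-10 FREE][11-20 ALLOC][21-36 ALLOC][37-37 FREE]
malloc(1): first-fit scan over [0-10 FREE][11-20 ALLOC][21-36 ALLOC][37-37 FREE] -> 0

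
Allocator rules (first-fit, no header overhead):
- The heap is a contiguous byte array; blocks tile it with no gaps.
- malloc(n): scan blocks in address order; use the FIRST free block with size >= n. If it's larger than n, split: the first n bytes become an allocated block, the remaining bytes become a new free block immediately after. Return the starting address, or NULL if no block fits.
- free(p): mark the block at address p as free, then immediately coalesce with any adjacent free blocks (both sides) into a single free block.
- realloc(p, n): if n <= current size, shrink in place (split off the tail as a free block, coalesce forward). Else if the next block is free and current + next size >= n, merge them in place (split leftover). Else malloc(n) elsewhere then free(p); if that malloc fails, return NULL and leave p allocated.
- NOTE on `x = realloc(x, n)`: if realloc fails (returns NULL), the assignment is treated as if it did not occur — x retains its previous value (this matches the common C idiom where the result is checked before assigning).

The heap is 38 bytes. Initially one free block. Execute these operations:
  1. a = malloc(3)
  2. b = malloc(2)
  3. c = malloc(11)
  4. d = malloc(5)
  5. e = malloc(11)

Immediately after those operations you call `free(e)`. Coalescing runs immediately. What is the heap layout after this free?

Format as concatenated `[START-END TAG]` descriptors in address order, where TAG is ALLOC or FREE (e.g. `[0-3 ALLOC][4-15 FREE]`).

Answer: [0-2 ALLOC][3-4 ALLOC][5-15 ALLOC][16-20 ALLOC][21-37 FREE]

Derivation:
Op 1: a = malloc(3) -> a = 0; heap: [0-2 ALLOC][3-37 FREE]
Op 2: b = malloc(2) -> b = 3; heap: [0-2 ALLOC][3-4 ALLOC][5-37 FREE]
Op 3: c = malloc(11) -> c = 5; heap: [0-2 ALLOC][3-4 ALLOC][5-15 ALLOC][16-37 FREE]
Op 4: d = malloc(5) -> d = 16; heap: [0-2 ALLOC][3-4 ALLOC][5-15 ALLOC][16-20 ALLOC][21-37 FREE]
Op 5: e = malloc(11) -> e = 21; heap: [0-2 ALLOC][3-4 ALLOC][5-15 ALLOC][16-20 ALLOC][21-31 ALLOC][32-37 FREE]
free(e): e = 21 -> block [21-31 ALLOC]; mark free, coalesce with adjacent free neighbors -> [0-2 ALLOC][3-4 ALLOC][5-15 ALLOC][16-20 ALLOC][21-37 FREE]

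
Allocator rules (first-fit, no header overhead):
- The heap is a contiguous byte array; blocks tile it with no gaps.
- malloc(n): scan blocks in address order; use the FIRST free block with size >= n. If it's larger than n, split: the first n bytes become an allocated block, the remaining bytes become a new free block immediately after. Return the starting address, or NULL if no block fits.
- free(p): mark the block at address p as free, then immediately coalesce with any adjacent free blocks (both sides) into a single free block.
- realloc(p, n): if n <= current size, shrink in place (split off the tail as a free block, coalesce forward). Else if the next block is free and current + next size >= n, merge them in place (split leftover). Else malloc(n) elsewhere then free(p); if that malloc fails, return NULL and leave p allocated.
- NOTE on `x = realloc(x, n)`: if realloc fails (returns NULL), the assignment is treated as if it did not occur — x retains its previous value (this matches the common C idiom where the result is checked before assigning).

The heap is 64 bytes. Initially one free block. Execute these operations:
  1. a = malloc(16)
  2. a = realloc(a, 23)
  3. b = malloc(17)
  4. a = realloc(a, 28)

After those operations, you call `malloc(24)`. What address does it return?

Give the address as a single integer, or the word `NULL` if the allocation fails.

Op 1: a = malloc(16) -> a = 0; heap: [0-15 ALLOC][16-63 FREE]
Op 2: a = realloc(a, 23) -> a = 0; heap: [0-22 ALLOC][23-63 FREE]
Op 3: b = malloc(17) -> b = 23; heap: [0-22 ALLOC][23-39 ALLOC][40-63 FREE]
Op 4: a = realloc(a, 28) -> NULL (a unchanged); heap: [0-22 ALLOC][23-39 ALLOC][40-63 FREE]
malloc(24): first-fit scan over [0-22 ALLOC][23-39 ALLOC][40-63 FREE] -> 40

Answer: 40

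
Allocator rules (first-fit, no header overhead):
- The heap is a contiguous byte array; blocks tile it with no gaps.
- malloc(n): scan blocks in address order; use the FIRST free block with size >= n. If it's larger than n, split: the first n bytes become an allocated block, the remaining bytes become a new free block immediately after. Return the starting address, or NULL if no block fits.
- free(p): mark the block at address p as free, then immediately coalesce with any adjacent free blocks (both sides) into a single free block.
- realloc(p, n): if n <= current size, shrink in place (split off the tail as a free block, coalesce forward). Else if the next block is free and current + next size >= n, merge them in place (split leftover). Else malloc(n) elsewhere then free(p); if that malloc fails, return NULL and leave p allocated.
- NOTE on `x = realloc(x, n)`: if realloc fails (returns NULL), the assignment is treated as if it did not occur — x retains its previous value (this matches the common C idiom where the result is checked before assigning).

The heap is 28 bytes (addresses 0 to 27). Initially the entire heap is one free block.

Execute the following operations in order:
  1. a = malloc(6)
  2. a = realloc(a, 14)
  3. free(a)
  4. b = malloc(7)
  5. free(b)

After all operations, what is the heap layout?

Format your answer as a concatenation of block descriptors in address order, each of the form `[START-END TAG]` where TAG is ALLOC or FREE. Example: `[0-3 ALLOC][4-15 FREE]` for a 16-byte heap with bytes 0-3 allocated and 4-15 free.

Answer: [0-27 FREE]

Derivation:
Op 1: a = malloc(6) -> a = 0; heap: [0-5 ALLOC][6-27 FREE]
Op 2: a = realloc(a, 14) -> a = 0; heap: [0-13 ALLOC][14-27 FREE]
Op 3: free(a) -> (freed a); heap: [0-27 FREE]
Op 4: b = malloc(7) -> b = 0; heap: [0-6 ALLOC][7-27 FREE]
Op 5: free(b) -> (freed b); heap: [0-27 FREE]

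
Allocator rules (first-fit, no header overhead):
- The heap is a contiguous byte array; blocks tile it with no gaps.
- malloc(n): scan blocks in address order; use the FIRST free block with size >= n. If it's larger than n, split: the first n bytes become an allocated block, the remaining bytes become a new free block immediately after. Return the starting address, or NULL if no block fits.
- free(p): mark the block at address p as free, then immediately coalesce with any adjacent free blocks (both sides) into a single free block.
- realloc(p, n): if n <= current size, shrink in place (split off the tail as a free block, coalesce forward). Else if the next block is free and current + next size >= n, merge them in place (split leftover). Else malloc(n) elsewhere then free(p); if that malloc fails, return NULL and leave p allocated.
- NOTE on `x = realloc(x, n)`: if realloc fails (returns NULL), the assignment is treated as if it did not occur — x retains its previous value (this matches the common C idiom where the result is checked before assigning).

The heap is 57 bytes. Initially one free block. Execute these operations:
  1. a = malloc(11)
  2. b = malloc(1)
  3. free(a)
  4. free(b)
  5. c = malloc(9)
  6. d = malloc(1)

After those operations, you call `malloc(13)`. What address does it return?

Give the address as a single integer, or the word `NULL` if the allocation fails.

Answer: 10

Derivation:
Op 1: a = malloc(11) -> a = 0; heap: [0-10 ALLOC][11-56 FREE]
Op 2: b = malloc(1) -> b = 11; heap: [0-10 ALLOC][11-11 ALLOC][12-56 FREE]
Op 3: free(a) -> (freed a); heap: [0-10 FREE][11-11 ALLOC][12-56 FREE]
Op 4: free(b) -> (freed b); heap: [0-56 FREE]
Op 5: c = malloc(9) -> c = 0; heap: [0-8 ALLOC][9-56 FREE]
Op 6: d = malloc(1) -> d = 9; heap: [0-8 ALLOC][9-9 ALLOC][10-56 FREE]
malloc(13): first-fit scan over [0-8 ALLOC][9-9 ALLOC][10-56 FREE] -> 10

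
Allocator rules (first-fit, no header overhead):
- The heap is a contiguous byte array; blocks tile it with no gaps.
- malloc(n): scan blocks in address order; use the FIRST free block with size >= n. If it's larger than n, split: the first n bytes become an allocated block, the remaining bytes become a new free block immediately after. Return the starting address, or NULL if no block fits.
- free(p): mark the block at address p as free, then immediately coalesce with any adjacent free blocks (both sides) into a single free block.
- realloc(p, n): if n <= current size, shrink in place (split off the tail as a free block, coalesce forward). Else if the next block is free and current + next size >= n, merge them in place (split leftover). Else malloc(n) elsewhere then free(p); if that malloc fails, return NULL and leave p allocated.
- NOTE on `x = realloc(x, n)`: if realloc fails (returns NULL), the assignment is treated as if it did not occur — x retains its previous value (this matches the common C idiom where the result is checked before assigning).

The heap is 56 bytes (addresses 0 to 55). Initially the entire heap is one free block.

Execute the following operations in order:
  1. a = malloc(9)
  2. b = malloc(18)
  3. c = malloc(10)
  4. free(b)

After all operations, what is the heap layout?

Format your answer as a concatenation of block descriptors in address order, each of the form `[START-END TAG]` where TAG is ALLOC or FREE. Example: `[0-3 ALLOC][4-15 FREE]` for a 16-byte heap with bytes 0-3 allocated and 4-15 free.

Op 1: a = malloc(9) -> a = 0; heap: [0-8 ALLOC][9-55 FREE]
Op 2: b = malloc(18) -> b = 9; heap: [0-8 ALLOC][9-26 ALLOC][27-55 FREE]
Op 3: c = malloc(10) -> c = 27; heap: [0-8 ALLOC][9-26 ALLOC][27-36 ALLOC][37-55 FREE]
Op 4: free(b) -> (freed b); heap: [0-8 ALLOC][9-26 FREE][27-36 ALLOC][37-55 FREE]

Answer: [0-8 ALLOC][9-26 FREE][27-36 ALLOC][37-55 FREE]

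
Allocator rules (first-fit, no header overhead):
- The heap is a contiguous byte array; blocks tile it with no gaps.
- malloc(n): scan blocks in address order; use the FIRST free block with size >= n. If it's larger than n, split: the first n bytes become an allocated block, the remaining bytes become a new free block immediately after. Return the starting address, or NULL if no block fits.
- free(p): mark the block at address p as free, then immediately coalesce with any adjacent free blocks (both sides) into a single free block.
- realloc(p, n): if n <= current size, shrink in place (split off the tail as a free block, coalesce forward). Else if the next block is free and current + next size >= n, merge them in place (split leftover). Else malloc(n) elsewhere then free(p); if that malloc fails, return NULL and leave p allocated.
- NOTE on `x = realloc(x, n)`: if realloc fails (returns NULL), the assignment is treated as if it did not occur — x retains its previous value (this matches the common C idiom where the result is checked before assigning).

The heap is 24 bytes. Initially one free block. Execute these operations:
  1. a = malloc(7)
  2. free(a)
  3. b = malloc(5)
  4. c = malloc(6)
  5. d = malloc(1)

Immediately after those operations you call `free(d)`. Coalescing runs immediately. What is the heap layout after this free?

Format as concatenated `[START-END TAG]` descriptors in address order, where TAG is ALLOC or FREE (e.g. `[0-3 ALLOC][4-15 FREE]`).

Op 1: a = malloc(7) -> a = 0; heap: [0-6 ALLOC][7-23 FREE]
Op 2: free(a) -> (freed a); heap: [0-23 FREE]
Op 3: b = malloc(5) -> b = 0; heap: [0-4 ALLOC][5-23 FREE]
Op 4: c = malloc(6) -> c = 5; heap: [0-4 ALLOC][5-10 ALLOC][11-23 FREE]
Op 5: d = malloc(1) -> d = 11; heap: [0-4 ALLOC][5-10 ALLOC][11-11 ALLOC][12-23 FREE]
free(d): d = 11 -> block [11-11 ALLOC]; mark free, coalesce with adjacent free neighbors -> [0-4 ALLOC][5-10 ALLOC][11-23 FREE]

Answer: [0-4 ALLOC][5-10 ALLOC][11-23 FREE]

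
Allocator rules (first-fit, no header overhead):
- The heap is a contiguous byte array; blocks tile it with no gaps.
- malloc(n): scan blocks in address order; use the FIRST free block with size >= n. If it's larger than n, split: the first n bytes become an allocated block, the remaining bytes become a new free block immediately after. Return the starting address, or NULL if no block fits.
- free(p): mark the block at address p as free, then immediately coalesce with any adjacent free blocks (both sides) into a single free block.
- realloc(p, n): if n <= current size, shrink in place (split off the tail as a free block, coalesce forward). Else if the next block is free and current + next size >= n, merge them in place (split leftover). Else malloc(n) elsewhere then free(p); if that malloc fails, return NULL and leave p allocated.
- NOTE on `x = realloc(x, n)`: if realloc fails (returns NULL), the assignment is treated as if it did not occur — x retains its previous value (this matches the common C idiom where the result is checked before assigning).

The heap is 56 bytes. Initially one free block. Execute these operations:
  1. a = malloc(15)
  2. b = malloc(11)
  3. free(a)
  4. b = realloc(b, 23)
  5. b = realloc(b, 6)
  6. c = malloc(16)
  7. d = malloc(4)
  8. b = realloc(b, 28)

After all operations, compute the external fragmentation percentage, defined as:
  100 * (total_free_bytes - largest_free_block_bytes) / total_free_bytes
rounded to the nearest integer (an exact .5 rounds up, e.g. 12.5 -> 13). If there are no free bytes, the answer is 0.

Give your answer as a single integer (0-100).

Op 1: a = malloc(15) -> a = 0; heap: [0-14 ALLOC][15-55 FREE]
Op 2: b = malloc(11) -> b = 15; heap: [0-14 ALLOC][15-25 ALLOC][26-55 FREE]
Op 3: free(a) -> (freed a); heap: [0-14 FREE][15-25 ALLOC][26-55 FREE]
Op 4: b = realloc(b, 23) -> b = 15; heap: [0-14 FREE][15-37 ALLOC][38-55 FREE]
Op 5: b = realloc(b, 6) -> b = 15; heap: [0-14 FREE][15-20 ALLOC][21-55 FREE]
Op 6: c = malloc(16) -> c = 21; heap: [0-14 FREE][15-20 ALLOC][21-36 ALLOC][37-55 FREE]
Op 7: d = malloc(4) -> d = 0; heap: [0-3 ALLOC][4-14 FREE][15-20 ALLOC][21-36 ALLOC][37-55 FREE]
Op 8: b = realloc(b, 28) -> NULL (b unchanged); heap: [0-3 ALLOC][4-14 FREE][15-20 ALLOC][21-36 ALLOC][37-55 FREE]
Free blocks: [11 19] total_free=30 largest=19 -> 100*(30-19)/30 = 1100/30 ≈ 36.667 -> rounds to 37

Answer: 37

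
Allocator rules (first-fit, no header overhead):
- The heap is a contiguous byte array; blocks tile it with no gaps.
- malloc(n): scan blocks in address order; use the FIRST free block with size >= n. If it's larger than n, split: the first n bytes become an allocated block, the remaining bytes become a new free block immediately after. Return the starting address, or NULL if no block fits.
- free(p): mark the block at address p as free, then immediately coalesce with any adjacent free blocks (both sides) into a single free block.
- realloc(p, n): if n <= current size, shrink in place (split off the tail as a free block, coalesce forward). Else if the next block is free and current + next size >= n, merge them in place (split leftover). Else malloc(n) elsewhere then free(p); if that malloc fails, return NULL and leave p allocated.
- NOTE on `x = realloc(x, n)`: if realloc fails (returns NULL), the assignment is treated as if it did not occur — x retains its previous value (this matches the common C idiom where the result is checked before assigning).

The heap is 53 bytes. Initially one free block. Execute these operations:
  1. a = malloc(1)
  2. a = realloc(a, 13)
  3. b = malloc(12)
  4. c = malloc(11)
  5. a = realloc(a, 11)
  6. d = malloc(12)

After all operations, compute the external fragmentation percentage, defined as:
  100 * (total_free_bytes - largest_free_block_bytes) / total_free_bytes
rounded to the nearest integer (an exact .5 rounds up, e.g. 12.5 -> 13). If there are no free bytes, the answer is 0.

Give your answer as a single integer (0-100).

Op 1: a = malloc(1) -> a = 0; heap: [0-0 ALLOC][1-52 FREE]
Op 2: a = realloc(a, 13) -> a = 0; heap: [0-12 ALLOC][13-52 FREE]
Op 3: b = malloc(12) -> b = 13; heap: [0-12 ALLOC][13-24 ALLOC][25-52 FREE]
Op 4: c = malloc(11) -> c = 25; heap: [0-12 ALLOC][13-24 ALLOC][25-35 ALLOC][36-52 FREE]
Op 5: a = realloc(a, 11) -> a = 0; heap: [0-10 ALLOC][11-12 FREE][13-24 ALLOC][25-35 ALLOC][36-52 FREE]
Op 6: d = malloc(12) -> d = 36; heap: [0-10 ALLOC][11-12 FREE][13-24 ALLOC][25-35 ALLOC][36-47 ALLOC][48-52 FREE]
Free blocks: [2 5] total_free=7 largest=5 -> 100*(7-5)/7 = 200/7 ≈ 28.571 -> rounds to 29

Answer: 29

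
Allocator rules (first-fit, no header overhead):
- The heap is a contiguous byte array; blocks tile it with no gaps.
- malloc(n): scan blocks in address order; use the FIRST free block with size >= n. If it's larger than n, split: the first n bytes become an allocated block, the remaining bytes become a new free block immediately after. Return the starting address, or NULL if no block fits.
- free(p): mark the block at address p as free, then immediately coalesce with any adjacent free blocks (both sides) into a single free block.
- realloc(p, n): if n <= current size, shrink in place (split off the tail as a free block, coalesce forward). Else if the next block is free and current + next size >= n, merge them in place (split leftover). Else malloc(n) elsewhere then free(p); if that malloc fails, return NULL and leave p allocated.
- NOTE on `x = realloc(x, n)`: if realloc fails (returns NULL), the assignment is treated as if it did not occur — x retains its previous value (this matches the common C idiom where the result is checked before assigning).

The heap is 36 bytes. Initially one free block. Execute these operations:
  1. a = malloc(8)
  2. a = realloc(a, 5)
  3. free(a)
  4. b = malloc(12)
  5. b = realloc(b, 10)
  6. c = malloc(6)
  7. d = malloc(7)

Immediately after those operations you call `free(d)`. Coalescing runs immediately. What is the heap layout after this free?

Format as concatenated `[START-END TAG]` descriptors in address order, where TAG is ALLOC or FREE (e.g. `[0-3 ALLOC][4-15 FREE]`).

Answer: [0-9 ALLOC][10-15 ALLOC][16-35 FREE]

Derivation:
Op 1: a = malloc(8) -> a = 0; heap: [0-7 ALLOC][8-35 FREE]
Op 2: a = realloc(a, 5) -> a = 0; heap: [0-4 ALLOC][5-35 FREE]
Op 3: free(a) -> (freed a); heap: [0-35 FREE]
Op 4: b = malloc(12) -> b = 0; heap: [0-11 ALLOC][12-35 FREE]
Op 5: b = realloc(b, 10) -> b = 0; heap: [0-9 ALLOC][10-35 FREE]
Op 6: c = malloc(6) -> c = 10; heap: [0-9 ALLOC][10-15 ALLOC][16-35 FREE]
Op 7: d = malloc(7) -> d = 16; heap: [0-9 ALLOC][10-15 ALLOC][16-22 ALLOC][23-35 FREE]
free(d): d = 16 -> block [16-22 ALLOC]; mark free, coalesce with adjacent free neighbors -> [0-9 ALLOC][10-15 ALLOC][16-35 FREE]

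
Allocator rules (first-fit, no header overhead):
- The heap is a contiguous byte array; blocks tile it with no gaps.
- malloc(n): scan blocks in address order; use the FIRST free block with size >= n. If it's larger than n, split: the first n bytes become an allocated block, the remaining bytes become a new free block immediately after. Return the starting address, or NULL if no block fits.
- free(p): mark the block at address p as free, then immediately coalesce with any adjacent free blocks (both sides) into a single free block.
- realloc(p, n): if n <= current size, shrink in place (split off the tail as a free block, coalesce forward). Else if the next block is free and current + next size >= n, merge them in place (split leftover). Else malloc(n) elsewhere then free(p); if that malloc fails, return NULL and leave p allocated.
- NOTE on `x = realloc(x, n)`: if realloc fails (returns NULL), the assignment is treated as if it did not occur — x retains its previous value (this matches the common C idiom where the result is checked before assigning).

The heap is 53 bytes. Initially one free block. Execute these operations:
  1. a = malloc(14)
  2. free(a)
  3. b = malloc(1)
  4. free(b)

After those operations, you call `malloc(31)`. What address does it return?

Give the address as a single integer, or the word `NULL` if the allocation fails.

Answer: 0

Derivation:
Op 1: a = malloc(14) -> a = 0; heap: [0-13 ALLOC][14-52 FREE]
Op 2: free(a) -> (freed a); heap: [0-52 FREE]
Op 3: b = malloc(1) -> b = 0; heap: [0-0 ALLOC][1-52 FREE]
Op 4: free(b) -> (freed b); heap: [0-52 FREE]
malloc(31): first-fit scan over [0-52 FREE] -> 0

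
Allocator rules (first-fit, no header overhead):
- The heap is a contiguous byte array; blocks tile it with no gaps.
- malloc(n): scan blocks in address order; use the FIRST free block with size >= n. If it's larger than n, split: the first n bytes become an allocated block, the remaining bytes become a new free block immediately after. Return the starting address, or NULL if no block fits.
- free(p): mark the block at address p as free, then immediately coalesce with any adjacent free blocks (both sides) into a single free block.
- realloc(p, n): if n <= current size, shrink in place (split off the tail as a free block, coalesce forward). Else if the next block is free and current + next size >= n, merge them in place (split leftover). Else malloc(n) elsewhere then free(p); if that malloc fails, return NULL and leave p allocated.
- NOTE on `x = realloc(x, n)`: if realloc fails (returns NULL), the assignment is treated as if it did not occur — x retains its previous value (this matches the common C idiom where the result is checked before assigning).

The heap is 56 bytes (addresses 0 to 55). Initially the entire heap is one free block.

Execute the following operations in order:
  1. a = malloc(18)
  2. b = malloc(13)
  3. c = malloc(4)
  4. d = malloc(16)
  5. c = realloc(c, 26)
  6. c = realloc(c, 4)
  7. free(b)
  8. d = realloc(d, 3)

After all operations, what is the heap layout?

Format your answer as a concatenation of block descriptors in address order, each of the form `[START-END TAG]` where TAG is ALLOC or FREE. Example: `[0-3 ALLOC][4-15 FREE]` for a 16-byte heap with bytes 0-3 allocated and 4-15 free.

Op 1: a = malloc(18) -> a = 0; heap: [0-17 ALLOC][18-55 FREE]
Op 2: b = malloc(13) -> b = 18; heap: [0-17 ALLOC][18-30 ALLOC][31-55 FREE]
Op 3: c = malloc(4) -> c = 31; heap: [0-17 ALLOC][18-30 ALLOC][31-34 ALLOC][35-55 FREE]
Op 4: d = malloc(16) -> d = 35; heap: [0-17 ALLOC][18-30 ALLOC][31-34 ALLOC][35-50 ALLOC][51-55 FREE]
Op 5: c = realloc(c, 26) -> NULL (c unchanged); heap: [0-17 ALLOC][18-30 ALLOC][31-34 ALLOC][35-50 ALLOC][51-55 FREE]
Op 6: c = realloc(c, 4) -> c = 31; heap: [0-17 ALLOC][18-30 ALLOC][31-34 ALLOC][35-50 ALLOC][51-55 FREE]
Op 7: free(b) -> (freed b); heap: [0-17 ALLOC][18-30 FREE][31-34 ALLOC][35-50 ALLOC][51-55 FREE]
Op 8: d = realloc(d, 3) -> d = 35; heap: [0-17 ALLOC][18-30 FREE][31-34 ALLOC][35-37 ALLOC][38-55 FREE]

Answer: [0-17 ALLOC][18-30 FREE][31-34 ALLOC][35-37 ALLOC][38-55 FREE]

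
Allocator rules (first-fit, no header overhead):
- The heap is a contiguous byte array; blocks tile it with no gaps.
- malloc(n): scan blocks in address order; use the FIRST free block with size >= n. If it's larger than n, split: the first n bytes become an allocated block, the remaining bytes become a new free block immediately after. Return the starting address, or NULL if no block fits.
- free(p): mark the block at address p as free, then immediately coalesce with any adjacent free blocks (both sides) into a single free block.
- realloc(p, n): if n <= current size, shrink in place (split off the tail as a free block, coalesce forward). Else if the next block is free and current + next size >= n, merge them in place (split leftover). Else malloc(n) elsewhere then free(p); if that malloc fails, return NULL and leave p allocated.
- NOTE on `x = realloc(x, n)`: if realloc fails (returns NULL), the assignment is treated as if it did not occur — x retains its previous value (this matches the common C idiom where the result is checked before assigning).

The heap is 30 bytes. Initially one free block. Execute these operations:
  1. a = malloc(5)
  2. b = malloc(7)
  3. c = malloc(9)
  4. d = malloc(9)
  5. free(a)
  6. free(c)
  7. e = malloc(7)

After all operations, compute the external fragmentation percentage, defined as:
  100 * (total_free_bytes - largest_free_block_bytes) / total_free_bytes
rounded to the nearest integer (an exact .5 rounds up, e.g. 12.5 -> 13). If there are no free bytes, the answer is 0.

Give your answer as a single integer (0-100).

Answer: 29

Derivation:
Op 1: a = malloc(5) -> a = 0; heap: [0-4 ALLOC][5-29 FREE]
Op 2: b = malloc(7) -> b = 5; heap: [0-4 ALLOC][5-11 ALLOC][12-29 FREE]
Op 3: c = malloc(9) -> c = 12; heap: [0-4 ALLOC][5-11 ALLOC][12-20 ALLOC][21-29 FREE]
Op 4: d = malloc(9) -> d = 21; heap: [0-4 ALLOC][5-11 ALLOC][12-20 ALLOC][21-29 ALLOC]
Op 5: free(a) -> (freed a); heap: [0-4 FREE][5-11 ALLOC][12-20 ALLOC][21-29 ALLOC]
Op 6: free(c) -> (freed c); heap: [0-4 FREE][5-11 ALLOC][12-20 FREE][21-29 ALLOC]
Op 7: e = malloc(7) -> e = 12; heap: [0-4 FREE][5-11 ALLOC][12-18 ALLOC][19-20 FREE][21-29 ALLOC]
Free blocks: [5 2] total_free=7 largest=5 -> 100*(7-5)/7 = 200/7 ≈ 28.571 -> rounds to 29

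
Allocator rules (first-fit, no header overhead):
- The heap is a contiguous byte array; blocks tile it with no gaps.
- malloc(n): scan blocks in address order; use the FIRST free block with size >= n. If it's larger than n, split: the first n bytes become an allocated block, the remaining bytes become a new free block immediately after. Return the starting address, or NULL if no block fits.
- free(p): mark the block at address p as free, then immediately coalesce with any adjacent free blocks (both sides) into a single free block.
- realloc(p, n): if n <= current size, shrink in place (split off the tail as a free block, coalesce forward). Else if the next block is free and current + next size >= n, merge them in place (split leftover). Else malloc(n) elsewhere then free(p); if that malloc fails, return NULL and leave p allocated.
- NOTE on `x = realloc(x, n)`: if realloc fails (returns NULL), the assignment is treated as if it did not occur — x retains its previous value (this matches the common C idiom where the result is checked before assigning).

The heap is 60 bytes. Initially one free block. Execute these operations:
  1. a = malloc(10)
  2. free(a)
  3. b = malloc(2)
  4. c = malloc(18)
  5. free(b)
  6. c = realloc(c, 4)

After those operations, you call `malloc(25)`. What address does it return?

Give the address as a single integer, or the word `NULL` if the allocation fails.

Op 1: a = malloc(10) -> a = 0; heap: [0-9 ALLOC][10-59 FREE]
Op 2: free(a) -> (freed a); heap: [0-59 FREE]
Op 3: b = malloc(2) -> b = 0; heap: [0-1 ALLOC][2-59 FREE]
Op 4: c = malloc(18) -> c = 2; heap: [0-1 ALLOC][2-19 ALLOC][20-59 FREE]
Op 5: free(b) -> (freed b); heap: [0-1 FREE][2-19 ALLOC][20-59 FREE]
Op 6: c = realloc(c, 4) -> c = 2; heap: [0-1 FREE][2-5 ALLOC][6-59 FREE]
malloc(25): first-fit scan over [0-1 FREE][2-5 ALLOC][6-59 FREE] -> 6

Answer: 6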